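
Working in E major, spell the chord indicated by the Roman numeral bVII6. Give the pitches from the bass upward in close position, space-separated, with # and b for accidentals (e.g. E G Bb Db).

F# A D

Scale degree 7 in E major is D#; lowering it a half step gives D. bVII6 is a major triad on the lowered seventh degree (the subtonic), borrowed from the parallel minor.
So the chord is D-F#-A, a major triad.
The figured bass 6 indicates first inversion, placing the third (F#) in the bass: F#-A-D.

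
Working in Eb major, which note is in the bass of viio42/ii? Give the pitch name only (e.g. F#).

The applied chord viio42/ii is rooted on E: E-G-Bb-Db.
The figure 42 means third inversion — the seventh is in the bass.

Db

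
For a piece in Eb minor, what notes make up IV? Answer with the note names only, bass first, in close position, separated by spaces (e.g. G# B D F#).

Ab C Eb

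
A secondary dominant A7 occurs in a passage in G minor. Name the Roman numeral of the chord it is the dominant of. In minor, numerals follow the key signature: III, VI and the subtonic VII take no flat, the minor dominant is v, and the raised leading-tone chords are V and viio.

V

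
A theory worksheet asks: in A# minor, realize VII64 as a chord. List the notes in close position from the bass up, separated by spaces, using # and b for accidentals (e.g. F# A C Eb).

The numeral's case and figure indicate a major triad. In A# minor its root, the seventh degree, is G#.
Stacking thirds from G# gives G#-B#-D#.
With the 64 figure the chord is in second inversion; from the bass D# upward in close position it reads D#-G#-B#.

D# G# B#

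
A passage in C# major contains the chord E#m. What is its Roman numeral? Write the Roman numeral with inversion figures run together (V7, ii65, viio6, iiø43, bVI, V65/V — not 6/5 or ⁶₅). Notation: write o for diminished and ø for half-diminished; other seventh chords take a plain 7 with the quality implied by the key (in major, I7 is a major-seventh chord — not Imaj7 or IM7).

iii

Stacked in thirds the chord is E#-G#-B#: a minor triad on E#.
E# is scale degree 3 in C# major, and a minor triad on that degree is written iii.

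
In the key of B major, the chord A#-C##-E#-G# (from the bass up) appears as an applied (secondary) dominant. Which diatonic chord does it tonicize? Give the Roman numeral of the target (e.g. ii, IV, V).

iii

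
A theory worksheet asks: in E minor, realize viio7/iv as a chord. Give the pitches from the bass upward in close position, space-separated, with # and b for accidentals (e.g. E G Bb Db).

G# B D F

The slash marks an applied leading-tone chord: viio of iv. In E minor, iv is A, so the leading tone to it is G#, a half step below.
Building a fully diminished seventh chord on G# gives G#-B-D-F.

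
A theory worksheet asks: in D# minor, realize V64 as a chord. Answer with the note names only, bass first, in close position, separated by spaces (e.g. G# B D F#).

In D# minor, the fifth degree is A#. The dominant is major (leading tone raised), so V is a major triad.
Stacking thirds from A# gives A#-C##-E#.
With the 64 figure the chord is in second inversion; from the bass E# upward in close position it reads E#-A#-C##.

E# A# C##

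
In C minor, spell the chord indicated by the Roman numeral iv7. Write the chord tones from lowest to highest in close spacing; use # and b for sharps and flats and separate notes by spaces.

F Ab C Eb

The numeral's case and figure indicate a minor seventh chord. In C minor its root, the fourth degree, is F.
That chord is spelled F-Ab-C-Eb.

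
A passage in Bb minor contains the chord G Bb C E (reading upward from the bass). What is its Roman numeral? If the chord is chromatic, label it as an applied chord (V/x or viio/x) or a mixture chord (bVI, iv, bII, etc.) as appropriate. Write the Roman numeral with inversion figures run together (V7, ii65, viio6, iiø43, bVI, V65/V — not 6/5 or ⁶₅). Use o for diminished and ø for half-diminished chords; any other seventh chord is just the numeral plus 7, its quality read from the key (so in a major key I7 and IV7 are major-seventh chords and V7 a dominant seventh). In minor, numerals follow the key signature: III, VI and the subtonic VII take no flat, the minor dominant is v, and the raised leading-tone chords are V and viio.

V43/V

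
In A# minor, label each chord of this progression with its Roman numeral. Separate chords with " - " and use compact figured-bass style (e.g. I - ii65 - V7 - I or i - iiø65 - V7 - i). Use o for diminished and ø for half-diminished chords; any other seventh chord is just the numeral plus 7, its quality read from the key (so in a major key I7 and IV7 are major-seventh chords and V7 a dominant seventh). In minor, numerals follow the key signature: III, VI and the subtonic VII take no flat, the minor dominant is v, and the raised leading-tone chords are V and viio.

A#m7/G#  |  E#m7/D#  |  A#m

i42 - v42 - i

A#m7/G# has root A#, degree 1 in A# minor, so i42.
E#m7/D#: root E# is the dominant; minor seventh chord there is v42.
A#m has root A#, degree 1 in A# minor, so i.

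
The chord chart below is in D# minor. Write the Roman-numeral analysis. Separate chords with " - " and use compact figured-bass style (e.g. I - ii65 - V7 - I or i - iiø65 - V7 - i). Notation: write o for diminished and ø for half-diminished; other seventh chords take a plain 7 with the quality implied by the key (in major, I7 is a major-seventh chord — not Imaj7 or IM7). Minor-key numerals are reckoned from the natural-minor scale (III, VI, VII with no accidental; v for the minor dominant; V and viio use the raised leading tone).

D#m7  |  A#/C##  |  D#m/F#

D#m7: root D# is the tonic; minor seventh chord there is i7.
A#/C## has root A#, degree 5 in D# minor, so V6.
D#m/F#: minor triad on D# = scale degree 1 → i6.

i7 - V6 - i6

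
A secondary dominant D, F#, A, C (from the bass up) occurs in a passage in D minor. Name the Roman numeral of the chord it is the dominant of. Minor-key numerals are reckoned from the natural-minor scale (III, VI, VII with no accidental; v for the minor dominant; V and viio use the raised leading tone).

iv

The chord is a dominant seventh chord on D.
A dominant resolves down a perfect fifth: D → G. In D minor, G is scale degree 4, i.e. iv.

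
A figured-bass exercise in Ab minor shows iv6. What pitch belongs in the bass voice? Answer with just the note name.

Fb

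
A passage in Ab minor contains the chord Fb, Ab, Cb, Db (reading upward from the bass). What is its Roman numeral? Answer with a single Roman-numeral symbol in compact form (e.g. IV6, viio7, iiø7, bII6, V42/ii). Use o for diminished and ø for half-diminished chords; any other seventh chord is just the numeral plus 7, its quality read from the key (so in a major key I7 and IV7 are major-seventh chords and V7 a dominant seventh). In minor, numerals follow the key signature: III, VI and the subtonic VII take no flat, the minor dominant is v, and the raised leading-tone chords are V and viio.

The pitches Db-Fb-Ab-Cb form a minor seventh chord rooted on Db.
In Ab minor, Db is the subdominant; the diatonic minor seventh chord there is iv7.
With Fb in the bass the chord is in first inversion, so the figured bass is 65.

iv65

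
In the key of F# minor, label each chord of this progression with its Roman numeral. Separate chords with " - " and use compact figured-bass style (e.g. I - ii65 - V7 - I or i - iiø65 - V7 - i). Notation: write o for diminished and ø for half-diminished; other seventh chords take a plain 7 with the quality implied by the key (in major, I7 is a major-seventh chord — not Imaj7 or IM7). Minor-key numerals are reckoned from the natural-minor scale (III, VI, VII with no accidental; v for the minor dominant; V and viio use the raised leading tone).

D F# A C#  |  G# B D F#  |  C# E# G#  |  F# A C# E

VI7 - iiø7 - V - i7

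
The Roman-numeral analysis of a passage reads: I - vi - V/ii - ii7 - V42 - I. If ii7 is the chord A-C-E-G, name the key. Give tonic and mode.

G major

The chord Am7 is a minor seventh chord rooted on A; its label is ii7.
ii7 on A implies A is the supertonic; that puts the tonic at G, and the lowercase numeral fits major mode.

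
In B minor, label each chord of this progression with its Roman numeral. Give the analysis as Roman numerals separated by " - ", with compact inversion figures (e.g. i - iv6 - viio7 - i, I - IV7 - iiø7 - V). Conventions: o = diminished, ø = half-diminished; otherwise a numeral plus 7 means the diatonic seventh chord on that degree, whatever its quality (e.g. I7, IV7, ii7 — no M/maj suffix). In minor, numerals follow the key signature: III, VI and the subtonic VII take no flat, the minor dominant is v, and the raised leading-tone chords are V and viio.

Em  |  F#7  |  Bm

iv - V7 - i

Em: minor triad on E = scale degree 4 → iv.
F#7: root F# is the dominant; dominant seventh chord there is V7.
Bm: minor triad on B = scale degree 1 → i.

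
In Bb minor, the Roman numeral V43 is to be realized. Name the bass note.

C

V in Bb minor has root F; the chord is F-A-C-Eb.
The figure 43 means second inversion — the fifth is in the bass.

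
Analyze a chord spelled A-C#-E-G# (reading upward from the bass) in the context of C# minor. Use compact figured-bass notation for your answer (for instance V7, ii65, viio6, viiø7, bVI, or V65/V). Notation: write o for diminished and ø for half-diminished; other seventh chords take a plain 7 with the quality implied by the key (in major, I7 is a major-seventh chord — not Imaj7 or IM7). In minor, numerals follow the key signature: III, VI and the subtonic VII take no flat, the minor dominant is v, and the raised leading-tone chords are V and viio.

VI7

The pitches A-C#-E-G# form a major seventh chord rooted on A.
A is scale degree 6 in C# minor, and a major seventh chord on that degree is written VI7.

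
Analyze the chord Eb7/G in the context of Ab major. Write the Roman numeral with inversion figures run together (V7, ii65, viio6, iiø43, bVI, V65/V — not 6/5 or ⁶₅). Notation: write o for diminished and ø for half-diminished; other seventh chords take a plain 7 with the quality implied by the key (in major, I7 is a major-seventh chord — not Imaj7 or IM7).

V65

Stacked in thirds the chord is Eb-G-Bb-Db: a dominant seventh chord on Eb.
In Ab major, Eb is the dominant; the diatonic dominant seventh chord there is V7.
With G in the bass the chord is in first inversion, so the figured bass is 65.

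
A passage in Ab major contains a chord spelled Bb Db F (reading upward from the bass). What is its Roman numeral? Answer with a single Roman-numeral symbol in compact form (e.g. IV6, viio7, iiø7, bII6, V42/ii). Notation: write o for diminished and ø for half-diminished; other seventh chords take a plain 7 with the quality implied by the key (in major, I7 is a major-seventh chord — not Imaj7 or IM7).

The pitches Bb-Db-F form a minor triad rooted on Bb.
In Ab major, Bb is the supertonic; the diatonic minor triad there is ii.

ii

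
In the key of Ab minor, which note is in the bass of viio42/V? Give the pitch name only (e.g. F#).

The applied chord viio42/V is rooted on D: D-F-Ab-Cb.
The figure 42 means third inversion — the seventh is in the bass.

Cb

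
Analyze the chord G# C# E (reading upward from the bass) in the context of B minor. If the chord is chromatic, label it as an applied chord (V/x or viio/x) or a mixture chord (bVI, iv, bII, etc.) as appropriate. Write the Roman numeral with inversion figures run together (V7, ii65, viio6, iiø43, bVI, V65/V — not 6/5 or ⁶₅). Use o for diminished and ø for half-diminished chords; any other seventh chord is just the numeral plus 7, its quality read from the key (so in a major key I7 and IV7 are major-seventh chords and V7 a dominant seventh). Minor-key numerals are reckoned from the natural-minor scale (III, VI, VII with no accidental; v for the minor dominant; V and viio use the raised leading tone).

ii64

Stacked in thirds the chord is C#-E-G#: a minor triad on C#.
C# is the second degree of B minor. This is the minor supertonic, borrowed from the parallel major (the Dorian ii).
With G# in the bass the chord is in second inversion, so the figured bass is 64.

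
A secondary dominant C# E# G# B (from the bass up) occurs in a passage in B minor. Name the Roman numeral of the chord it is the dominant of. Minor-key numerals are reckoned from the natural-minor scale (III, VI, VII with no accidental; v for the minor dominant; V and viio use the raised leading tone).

V

The chord is a dominant seventh chord on C#.
A dominant resolves down a perfect fifth: C# → F#. In B minor, F# is scale degree 5, i.e. V.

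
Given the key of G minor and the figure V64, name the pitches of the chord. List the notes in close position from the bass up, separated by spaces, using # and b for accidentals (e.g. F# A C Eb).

A D F#

In G minor, the dominant is D. The dominant is major (leading tone raised), so V is a major triad.
Stacking thirds from D gives D-F#-A.
The figured bass 64 indicates second inversion, placing the fifth (A) in the bass: A-D-F#.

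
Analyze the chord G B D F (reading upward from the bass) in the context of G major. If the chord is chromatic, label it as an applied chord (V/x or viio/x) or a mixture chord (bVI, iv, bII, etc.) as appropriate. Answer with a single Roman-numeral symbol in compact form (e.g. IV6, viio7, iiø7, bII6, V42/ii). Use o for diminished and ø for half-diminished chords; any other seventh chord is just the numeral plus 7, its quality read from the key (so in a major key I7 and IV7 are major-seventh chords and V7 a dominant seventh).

Stacked in thirds the chord is G-B-D-F: a dominant seventh chord on G.
G is not a diatonic chord root with this quality in G major, but it lies a perfect fifth above C (IV), so the chord functions as an applied dominant of IV.

V7/IV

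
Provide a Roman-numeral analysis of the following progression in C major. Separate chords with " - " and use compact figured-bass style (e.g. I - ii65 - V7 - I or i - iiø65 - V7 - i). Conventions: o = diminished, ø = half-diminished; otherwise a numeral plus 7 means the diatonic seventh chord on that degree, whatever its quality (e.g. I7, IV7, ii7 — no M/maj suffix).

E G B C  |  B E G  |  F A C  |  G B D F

E-G-B-C: major seventh chord on C = scale degree 1 → I65.
B-E-G has root E, degree 3 in C major, so iii64.
F-A-C: root F is the subdominant; major triad there is IV.
G-B-D-F has root G, degree 5 in C major, so V7.

I65 - iii64 - IV - V7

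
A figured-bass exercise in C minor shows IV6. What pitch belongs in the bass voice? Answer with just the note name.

A

IV in C minor has root F; the chord is F-A-C.
The figure 6 means first inversion — the third is in the bass.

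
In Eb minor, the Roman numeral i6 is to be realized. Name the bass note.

i in Eb minor has root Eb; the chord is Eb-Gb-Bb.
The figure 6 means first inversion — the third is in the bass.

Gb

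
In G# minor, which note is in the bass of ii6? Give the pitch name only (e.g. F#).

C#

ii in G# minor has root A#; the chord is A#-C#-E#.
The figure 6 means first inversion — the third is in the bass.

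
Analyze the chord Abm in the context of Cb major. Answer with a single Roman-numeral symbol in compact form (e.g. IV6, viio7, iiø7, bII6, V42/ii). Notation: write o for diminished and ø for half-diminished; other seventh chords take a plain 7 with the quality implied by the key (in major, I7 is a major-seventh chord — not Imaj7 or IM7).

vi

Stacked in thirds the chord is Ab-Cb-Eb: a minor triad on Ab.
Ab is scale degree 6 in Cb major, and a minor triad on that degree is written vi.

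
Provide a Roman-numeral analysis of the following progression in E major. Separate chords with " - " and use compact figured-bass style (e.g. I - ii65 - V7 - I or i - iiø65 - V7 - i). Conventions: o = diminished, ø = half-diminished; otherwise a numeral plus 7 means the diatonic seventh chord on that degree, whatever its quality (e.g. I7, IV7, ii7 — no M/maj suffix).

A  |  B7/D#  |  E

IV - V65 - I

A: root A is the subdominant; major triad there is IV.
B7/D#: root B is the dominant; dominant seventh chord there is V65.
E: root E is the tonic; major triad there is I.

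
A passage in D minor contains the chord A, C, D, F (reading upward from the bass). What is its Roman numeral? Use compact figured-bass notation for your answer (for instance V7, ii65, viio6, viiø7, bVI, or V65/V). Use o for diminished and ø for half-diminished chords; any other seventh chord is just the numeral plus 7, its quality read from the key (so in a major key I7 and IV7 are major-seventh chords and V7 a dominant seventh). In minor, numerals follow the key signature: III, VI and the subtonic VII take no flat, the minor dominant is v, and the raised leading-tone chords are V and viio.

Stacked in thirds the chord is D-F-A-C: a minor seventh chord on D.
In D minor, D is the tonic; the diatonic minor seventh chord there is i7.
With A in the bass the chord is in second inversion, so the figured bass is 43.

i43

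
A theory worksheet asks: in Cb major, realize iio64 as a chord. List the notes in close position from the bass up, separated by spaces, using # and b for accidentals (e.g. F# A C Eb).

iio64 is the diminished supertonic triad, borrowed from the parallel minor. In Cb major that root is Db.
So the chord is Db-Fb-Abb, a diminished triad.
The figured bass 64 indicates second inversion, placing the fifth (Abb) in the bass: Abb-Db-Fb.

Abb Db Fb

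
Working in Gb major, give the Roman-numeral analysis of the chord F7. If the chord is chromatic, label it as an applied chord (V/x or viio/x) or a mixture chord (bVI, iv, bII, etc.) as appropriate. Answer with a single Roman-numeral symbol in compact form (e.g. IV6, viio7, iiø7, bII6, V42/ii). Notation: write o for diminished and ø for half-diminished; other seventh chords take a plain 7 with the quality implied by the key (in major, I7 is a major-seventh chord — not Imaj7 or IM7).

V7/iii

The pitches F-A-C-Eb form a dominant seventh chord rooted on F.
F is not a diatonic chord root with this quality in Gb major, but it lies a perfect fifth above Bb (iii), so the chord functions as an applied dominant of iii.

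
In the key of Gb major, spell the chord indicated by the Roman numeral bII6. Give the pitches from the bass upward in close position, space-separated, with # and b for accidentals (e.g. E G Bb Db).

Cb Ebb Abb

bII6 is the Neapolitan sixth — a major triad on the lowered second degree, here in its customary first inversion. In Gb major that root is Abb.
So the chord is Abb-Cb-Ebb, a major triad.
The figured bass 6 indicates first inversion, placing the third (Cb) in the bass: Cb-Ebb-Abb.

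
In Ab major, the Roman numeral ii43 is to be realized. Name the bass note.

F

ii in Ab major has root Bb; the chord is Bb-Db-F-Ab.
The figure 43 means second inversion — the fifth is in the bass.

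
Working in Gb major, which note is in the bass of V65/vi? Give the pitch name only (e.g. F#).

The applied chord V65/vi is rooted on Bb: Bb-D-F-Ab.
The figure 65 means first inversion — the third is in the bass.

D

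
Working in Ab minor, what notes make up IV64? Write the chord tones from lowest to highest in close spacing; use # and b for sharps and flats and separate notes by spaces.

Ab Db F

IV64 is the major subdominant, borrowed from the parallel major. In Ab minor that root is Db.
So the chord is Db-F-Ab.
The figured bass 64 indicates second inversion, placing the fifth (Ab) in the bass: Ab-Db-F.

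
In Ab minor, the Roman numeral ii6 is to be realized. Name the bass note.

ii in Ab minor has root Bb; the chord is Bb-Db-F.
The figure 6 means first inversion — the third is in the bass.

Db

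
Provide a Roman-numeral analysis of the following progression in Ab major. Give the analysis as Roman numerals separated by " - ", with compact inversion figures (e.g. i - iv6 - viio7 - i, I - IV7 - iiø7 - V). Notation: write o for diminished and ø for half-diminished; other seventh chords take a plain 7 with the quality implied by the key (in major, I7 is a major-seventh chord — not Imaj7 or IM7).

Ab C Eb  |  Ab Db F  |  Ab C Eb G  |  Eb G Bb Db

Ab-C-Eb: major triad on Ab = scale degree 1 → I.
Ab-Db-F: root Db is the subdominant; major triad there is IV64.
Ab-C-Eb-G: root Ab is the tonic; major seventh chord there is I7.
Eb-G-Bb-Db: root Eb is the dominant; dominant seventh chord there is V7.

I - IV64 - I7 - V7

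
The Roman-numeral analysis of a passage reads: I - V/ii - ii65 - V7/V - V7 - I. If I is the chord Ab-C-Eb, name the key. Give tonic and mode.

The anchor chord is a major triad on Ab, labeled I.
If Ab is scale degree 1 and the mode makes that degree carry a major triad, the tonic is Ab and the mode is major.

Ab major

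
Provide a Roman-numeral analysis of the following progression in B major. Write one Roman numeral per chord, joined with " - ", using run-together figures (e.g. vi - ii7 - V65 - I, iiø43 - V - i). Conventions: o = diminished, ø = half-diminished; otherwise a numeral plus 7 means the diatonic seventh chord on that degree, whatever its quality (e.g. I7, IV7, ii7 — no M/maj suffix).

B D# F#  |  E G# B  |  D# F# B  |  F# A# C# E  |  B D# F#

I - IV - I6 - V7 - I

B-D#-F#: root B is the tonic; major triad there is I.
E-G#-B has root E, degree 4 in B major, so IV.
D#-F#-B has root B, degree 1 in B major, so I6.
F#-A#-C#-E has root F#, degree 5 in B major, so V7.
B-D#-F#: major triad on B = scale degree 1 → I.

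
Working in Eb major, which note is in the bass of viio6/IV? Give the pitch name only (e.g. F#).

The applied chord viio6/IV is rooted on G: G-Bb-Db.
The figure 6 means first inversion — the third is in the bass.

Bb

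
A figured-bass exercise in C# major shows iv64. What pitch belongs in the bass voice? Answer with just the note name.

C#

iv in C# major has root F#; the chord is F#-A-C#.
The figure 64 means second inversion — the fifth is in the bass.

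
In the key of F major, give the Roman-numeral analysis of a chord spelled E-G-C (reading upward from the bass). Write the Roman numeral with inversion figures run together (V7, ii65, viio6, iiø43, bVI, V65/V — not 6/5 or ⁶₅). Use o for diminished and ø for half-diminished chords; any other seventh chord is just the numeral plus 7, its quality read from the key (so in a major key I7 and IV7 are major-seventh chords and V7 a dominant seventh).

Stacked in thirds the chord is C-E-G: a major triad on C.
C is scale degree 5 in F major, and a major triad on that degree is written V.
With E in the bass the chord is in first inversion, so the figured bass is 6.

V6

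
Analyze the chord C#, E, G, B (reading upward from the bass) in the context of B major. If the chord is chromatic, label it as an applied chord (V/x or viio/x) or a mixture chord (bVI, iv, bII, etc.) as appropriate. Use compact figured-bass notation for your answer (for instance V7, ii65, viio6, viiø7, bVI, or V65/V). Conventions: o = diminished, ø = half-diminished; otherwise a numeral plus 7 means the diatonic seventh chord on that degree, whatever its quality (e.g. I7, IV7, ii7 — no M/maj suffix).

iiø7

Stacked in thirds the chord is C#-E-G-B: a half-diminished seventh chord on C#.
C# is the second degree of B major. This is the half-diminished supertonic seventh, borrowed from the parallel minor.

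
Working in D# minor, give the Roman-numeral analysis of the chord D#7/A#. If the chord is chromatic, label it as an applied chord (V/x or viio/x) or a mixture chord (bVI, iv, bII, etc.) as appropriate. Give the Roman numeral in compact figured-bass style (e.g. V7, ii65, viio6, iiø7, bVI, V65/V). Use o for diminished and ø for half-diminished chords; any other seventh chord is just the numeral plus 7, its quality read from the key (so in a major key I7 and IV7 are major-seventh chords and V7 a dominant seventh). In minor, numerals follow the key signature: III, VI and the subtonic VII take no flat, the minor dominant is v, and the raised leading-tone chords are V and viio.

V43/iv

The pitches D#-F##-A#-C# form a dominant seventh chord rooted on D#.
D# is not a diatonic chord root with this quality in D# minor, but it lies a perfect fifth above G# (iv), so the chord functions as an applied dominant of iv.
With A# in the bass the chord is in second inversion, so the figured bass is 43.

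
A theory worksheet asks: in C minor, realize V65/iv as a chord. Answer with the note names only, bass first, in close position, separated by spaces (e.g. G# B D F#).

E G Bb C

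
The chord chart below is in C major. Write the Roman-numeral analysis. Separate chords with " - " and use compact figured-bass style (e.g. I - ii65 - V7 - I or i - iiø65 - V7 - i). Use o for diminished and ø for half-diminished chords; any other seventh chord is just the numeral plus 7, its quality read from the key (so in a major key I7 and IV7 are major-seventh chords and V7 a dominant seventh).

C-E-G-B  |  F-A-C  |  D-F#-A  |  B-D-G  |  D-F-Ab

C-E-G-B has root C, degree 1 in C major, so I7.
F-A-C: major triad on F = scale degree 4 → IV.
D-F#-A is the secondary dominant of V (major triad on D): V/V.
B-D-G has root G, degree 5 in C major, so V6.
D-F-Ab is non-diatonic — iio, a mixture chord from C minor.

I7 - IV - V/V - V6 - iio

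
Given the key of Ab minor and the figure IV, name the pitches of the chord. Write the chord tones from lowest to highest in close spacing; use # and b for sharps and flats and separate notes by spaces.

Scale degree 4 in Ab minor is Db; here the chord built on it is altered to a major triad. IV is the major subdominant, borrowed from the parallel major.
So the chord is Db-F-Ab.

Db F Ab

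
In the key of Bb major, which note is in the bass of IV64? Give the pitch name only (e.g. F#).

Bb

IV in Bb major has root Eb; the chord is Eb-G-Bb.
The figure 64 means second inversion — the fifth is in the bass.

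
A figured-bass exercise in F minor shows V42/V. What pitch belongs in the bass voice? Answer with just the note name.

The applied chord V42/V is rooted on G: G-B-D-F.
The figure 42 means third inversion — the seventh is in the bass.

F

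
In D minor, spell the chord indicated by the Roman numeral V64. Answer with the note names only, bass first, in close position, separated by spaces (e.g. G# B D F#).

E A C#

In D minor, scale degree 5 is A. The dominant is major (leading tone raised), so V is a major triad.
Stacking thirds from A gives A-C#-E.
With the 64 figure the chord is in second inversion; from the bass E upward in close position it reads E-A-C#.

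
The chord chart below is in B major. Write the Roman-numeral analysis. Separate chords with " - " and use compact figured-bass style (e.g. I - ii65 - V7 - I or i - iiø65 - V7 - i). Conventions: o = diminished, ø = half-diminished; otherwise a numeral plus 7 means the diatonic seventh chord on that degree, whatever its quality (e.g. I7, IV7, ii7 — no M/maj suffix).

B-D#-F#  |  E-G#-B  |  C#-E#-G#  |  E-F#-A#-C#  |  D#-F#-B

I - IV - V/V - V42 - I6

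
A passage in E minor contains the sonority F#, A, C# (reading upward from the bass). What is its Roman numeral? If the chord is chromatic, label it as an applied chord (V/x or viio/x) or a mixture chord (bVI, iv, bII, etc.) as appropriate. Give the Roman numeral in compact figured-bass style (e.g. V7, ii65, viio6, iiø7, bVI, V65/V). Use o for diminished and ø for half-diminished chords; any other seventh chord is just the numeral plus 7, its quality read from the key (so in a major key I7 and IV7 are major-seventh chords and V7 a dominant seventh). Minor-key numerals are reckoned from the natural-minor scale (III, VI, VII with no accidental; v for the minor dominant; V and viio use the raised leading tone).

ii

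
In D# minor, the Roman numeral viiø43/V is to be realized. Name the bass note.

The applied chord viiø43/V is rooted on G##: G##-B#-D#-F##.
The figure 43 means second inversion — the fifth is in the bass.

D#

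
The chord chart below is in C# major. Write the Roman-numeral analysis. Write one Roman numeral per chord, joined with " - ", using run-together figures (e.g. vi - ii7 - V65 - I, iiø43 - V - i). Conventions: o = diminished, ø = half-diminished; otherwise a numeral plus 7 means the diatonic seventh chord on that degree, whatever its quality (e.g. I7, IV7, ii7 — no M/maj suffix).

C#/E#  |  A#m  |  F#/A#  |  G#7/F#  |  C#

C#/E#: root C# is the tonic; major triad there is I6.
A#m: minor triad on A# = scale degree 6 → vi.
F#/A#: root F# is the subdominant; major triad there is IV6.
G#7/F#: root G# is the dominant; dominant seventh chord there is V42.
C# has root C#, degree 1 in C# major, so I.

I6 - vi - IV6 - V42 - I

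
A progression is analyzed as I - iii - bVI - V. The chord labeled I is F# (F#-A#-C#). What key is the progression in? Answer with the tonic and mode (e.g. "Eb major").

F# major

The anchor chord is a major triad on F#, labeled I.
If F# is scale degree 1 and the mode makes that degree carry a major triad, the tonic is F# and the mode is major.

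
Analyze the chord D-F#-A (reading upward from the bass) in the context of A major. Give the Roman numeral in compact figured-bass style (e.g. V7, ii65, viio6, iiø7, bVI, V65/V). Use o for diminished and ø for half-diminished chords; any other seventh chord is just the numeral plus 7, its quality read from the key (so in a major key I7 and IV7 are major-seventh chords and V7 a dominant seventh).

Stacked in thirds the chord is D-F#-A: a major triad on D.
D is scale degree 4 in A major, and a major triad on that degree is written IV.

IV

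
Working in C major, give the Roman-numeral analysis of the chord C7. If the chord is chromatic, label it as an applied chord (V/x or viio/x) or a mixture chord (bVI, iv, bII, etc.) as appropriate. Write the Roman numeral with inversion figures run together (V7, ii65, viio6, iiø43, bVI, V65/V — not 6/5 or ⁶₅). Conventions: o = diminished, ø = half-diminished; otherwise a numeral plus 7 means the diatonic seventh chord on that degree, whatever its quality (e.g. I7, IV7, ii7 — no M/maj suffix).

The pitches C-E-G-Bb form a dominant seventh chord rooted on C.
C is not a diatonic chord root with this quality in C major, but it lies a perfect fifth above F (IV), so the chord functions as an applied dominant of IV.

V7/IV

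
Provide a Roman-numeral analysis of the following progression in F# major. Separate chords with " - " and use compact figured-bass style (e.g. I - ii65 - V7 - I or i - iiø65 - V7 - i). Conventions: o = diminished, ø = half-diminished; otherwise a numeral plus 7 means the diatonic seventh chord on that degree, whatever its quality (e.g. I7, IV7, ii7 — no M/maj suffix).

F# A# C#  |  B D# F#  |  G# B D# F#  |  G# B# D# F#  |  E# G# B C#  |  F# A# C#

F#-A#-C# has root F#, degree 1 in F# major, so I.
B-D#-F#: major triad on B = scale degree 4 → IV.
G#-B-D#-F#: minor seventh chord on G# = scale degree 2 → ii7.
G#-B#-D#-F#: chromatic; G# is V of V, so V7/V.
E#-G#-B-C# has root C#, degree 5 in F# major, so V65.
F#-A#-C#: major triad on F# = scale degree 1 → I.

I - IV - ii7 - V7/V - V65 - I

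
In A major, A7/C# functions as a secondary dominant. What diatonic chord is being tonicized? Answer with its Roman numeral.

The chord is a dominant seventh chord on A.
A dominant resolves down a perfect fifth: A → D. In A major, D is scale degree 4, i.e. IV.

IV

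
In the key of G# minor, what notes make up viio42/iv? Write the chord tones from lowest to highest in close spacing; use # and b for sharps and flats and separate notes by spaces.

A B# D# F#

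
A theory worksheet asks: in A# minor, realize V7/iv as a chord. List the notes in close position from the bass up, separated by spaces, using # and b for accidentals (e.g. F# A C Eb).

A# C## E# G#

The slash means an applied dominant: we want the dominant of iv. In A# minor, iv is D# minor, and its dominant is built on A#.
Building a dominant seventh chord on A# gives A#-C##-E#-G#.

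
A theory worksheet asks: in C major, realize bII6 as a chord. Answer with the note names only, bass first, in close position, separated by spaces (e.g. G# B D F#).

F Ab Db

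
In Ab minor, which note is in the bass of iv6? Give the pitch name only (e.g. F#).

iv in Ab minor has root Db; the chord is Db-Fb-Ab.
The figure 6 means first inversion — the third is in the bass.

Fb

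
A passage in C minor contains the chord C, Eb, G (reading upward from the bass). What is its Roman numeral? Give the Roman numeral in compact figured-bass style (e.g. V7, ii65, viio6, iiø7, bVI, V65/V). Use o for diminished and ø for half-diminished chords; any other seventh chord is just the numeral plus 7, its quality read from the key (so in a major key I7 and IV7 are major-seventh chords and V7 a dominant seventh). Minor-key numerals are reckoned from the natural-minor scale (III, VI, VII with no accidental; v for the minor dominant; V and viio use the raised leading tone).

Stacked in thirds the chord is C-Eb-G: a minor triad on C.
In C minor, C is the tonic; the diatonic minor triad there is i.

i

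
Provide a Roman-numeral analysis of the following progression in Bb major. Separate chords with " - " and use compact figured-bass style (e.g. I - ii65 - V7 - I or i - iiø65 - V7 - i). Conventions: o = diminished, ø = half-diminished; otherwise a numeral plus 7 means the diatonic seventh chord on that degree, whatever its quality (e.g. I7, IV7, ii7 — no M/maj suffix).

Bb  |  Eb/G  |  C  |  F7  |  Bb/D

Bb: root Bb is the tonic; major triad there is I.
Eb/G: root Eb is the subdominant; major triad there is IV6.
C is the secondary dominant of V (major triad on C): V/V.
F7: root F is the dominant; dominant seventh chord there is V7.
Bb/D: major triad on Bb = scale degree 1 → I6.

I - IV6 - V/V - V7 - I6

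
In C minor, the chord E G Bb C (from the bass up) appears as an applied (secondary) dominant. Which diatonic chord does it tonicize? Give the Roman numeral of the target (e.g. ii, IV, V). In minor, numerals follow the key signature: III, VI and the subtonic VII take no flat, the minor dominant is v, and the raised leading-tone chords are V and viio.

iv

The chord is a dominant seventh chord on C.
A dominant resolves down a perfect fifth: C → F. In C minor, F is scale degree 4, i.e. iv.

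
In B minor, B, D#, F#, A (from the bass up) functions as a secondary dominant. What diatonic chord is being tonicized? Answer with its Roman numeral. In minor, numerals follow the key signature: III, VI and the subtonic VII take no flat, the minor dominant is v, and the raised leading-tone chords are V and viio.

iv

The chord is a dominant seventh chord on B.
A dominant resolves down a perfect fifth: B → E. In B minor, E is scale degree 4, i.e. iv.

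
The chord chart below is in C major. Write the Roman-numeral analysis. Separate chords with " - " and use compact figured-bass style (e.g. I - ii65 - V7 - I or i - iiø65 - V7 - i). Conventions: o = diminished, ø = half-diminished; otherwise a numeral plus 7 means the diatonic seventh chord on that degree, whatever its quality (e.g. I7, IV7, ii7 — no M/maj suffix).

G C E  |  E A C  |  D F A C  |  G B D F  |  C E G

I64 - vi64 - ii7 - V7 - I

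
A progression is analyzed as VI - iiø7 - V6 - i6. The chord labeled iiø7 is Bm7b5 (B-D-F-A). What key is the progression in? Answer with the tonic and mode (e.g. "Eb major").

A minor

The chord Bm7b5 is a half-diminished seventh chord rooted on B; its label is iiø7.
iiø7 on B implies B is the supertonic; that puts the tonic at A, and the lowercase numeral fits minor mode.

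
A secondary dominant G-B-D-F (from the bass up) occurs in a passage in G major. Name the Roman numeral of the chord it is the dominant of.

IV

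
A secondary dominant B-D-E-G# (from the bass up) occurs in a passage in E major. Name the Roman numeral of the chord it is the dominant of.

IV

The chord is a dominant seventh chord on E.
A dominant resolves down a perfect fifth: E → A. In E major, A is scale degree 4, i.e. IV.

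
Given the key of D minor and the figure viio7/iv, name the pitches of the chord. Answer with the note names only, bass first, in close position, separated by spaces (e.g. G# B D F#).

F# A C Eb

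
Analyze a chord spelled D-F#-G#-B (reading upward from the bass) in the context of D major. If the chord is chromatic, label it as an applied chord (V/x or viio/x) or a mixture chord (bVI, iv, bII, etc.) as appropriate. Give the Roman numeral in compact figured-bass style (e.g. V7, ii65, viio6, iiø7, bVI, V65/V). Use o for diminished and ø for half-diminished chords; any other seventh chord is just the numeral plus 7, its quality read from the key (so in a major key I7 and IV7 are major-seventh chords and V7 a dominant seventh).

viiø43/V

The pitches G#-B-D-F# form a half-diminished seventh chord rooted on G#.
G# sits a half step below A (V in D major); a diminished chord there is the applied leading-tone chord of V.
With D in the bass the chord is in second inversion, so the figured bass is 43.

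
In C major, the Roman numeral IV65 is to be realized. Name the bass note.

IV in C major has root F; the chord is F-A-C-E.
The figure 65 means first inversion — the third is in the bass.

A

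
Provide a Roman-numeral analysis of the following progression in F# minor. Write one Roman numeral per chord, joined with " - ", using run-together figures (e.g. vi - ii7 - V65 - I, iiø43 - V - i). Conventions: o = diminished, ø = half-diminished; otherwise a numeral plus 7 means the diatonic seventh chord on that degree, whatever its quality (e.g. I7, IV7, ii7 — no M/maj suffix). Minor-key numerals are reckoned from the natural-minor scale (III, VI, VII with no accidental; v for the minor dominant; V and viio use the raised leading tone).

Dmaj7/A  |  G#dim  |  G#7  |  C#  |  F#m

VI43 - iio - V7/V - V - i

Dmaj7/A has root D, degree 6 in F# minor, so VI43.
G#dim: diminished triad on G# = scale degree 2 → iio.
G#7: chromatic; G# is V of V, so V7/V.
C#: root C# is the dominant; major triad there is V.
F#m: minor triad on F# = scale degree 1 → i.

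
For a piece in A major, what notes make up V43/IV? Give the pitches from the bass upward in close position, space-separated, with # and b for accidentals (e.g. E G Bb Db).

E G A C#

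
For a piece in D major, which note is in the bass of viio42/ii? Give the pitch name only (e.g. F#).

The applied chord viio42/ii is rooted on D#: D#-F#-A-C.
The figure 42 means third inversion — the seventh is in the bass.

C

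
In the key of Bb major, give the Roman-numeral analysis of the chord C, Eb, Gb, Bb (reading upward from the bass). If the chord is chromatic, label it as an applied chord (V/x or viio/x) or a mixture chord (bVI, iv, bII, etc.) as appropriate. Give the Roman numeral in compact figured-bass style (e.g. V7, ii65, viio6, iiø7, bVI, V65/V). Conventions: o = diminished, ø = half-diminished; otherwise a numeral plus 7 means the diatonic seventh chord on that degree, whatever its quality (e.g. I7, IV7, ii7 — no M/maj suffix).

Stacked in thirds the chord is C-Eb-Gb-Bb: a half-diminished seventh chord on C.
C is the second degree of Bb major. This is the half-diminished supertonic seventh, borrowed from the parallel minor.

iiø7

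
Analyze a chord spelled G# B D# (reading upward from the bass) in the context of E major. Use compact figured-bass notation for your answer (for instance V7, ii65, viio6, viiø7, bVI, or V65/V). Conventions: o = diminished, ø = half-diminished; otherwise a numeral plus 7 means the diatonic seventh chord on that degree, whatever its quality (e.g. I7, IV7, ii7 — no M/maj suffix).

iii

The pitches G#-B-D# form a minor triad rooted on G#.
In E major, G# is the mediant; the diatonic minor triad there is iii.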